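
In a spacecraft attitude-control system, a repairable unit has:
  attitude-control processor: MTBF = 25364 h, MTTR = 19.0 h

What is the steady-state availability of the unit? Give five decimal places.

A(attitude-control processor) = MTBF/(MTBF+MTTR) = 25364/(25364+19.0) = 0.99925

0.99925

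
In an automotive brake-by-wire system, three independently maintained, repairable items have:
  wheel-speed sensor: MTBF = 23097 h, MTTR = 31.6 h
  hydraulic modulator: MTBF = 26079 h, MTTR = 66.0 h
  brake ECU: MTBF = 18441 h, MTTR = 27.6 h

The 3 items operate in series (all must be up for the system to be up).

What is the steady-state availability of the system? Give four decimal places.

0.9946

A(wheel-speed sensor) = MTBF/(MTBF+MTTR) = 23097/(23097+31.6) = 0.998634
A(hydraulic modulator) = MTBF/(MTBF+MTTR) = 26079/(26079+66.0) = 0.997476
A(brake ECU) = MTBF/(MTBF+MTTR) = 18441/(18441+27.6) = 0.998506
Series availability: 0.998634 × 0.997476 × 0.998506 = 0.9946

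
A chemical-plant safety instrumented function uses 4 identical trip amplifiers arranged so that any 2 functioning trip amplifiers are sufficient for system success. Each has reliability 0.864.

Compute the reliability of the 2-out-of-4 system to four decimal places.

0.9910

R = Σ_{i=2}^{4} C(4,i) p^i (1−p)^{4−i} with p = 0.864
C(4,2)·0.864^2·0.136^2 = 0.082843
C(4,3)·0.864^3·0.136^1 = 0.350865
C(4,4)·0.864^4·0.136^0 = 0.557256
Sum = 0.9910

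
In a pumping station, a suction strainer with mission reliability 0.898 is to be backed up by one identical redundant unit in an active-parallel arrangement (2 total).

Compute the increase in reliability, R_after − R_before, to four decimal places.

R_before = 0.898
R_after = 1 − (1 − 0.898)^2 = 0.9896
ΔR = 0.9896 − 0.898 = 0.0916

0.0916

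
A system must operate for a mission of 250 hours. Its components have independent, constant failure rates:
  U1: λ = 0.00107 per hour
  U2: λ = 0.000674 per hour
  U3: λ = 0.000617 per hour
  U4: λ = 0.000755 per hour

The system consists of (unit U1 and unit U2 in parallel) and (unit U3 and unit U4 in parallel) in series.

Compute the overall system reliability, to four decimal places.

R(U1) = exp(−0.00107 × 250) = 0.765290
R(U2) = exp(−0.000674 × 250) = 0.844931
R(U3) = exp(−0.000617 × 250) = 0.857058
R(U4) = exp(−0.000755 × 250) = 0.827993
Parallel (U1 and U2): 1 − (1 − 0.765290)(1 − 0.844931) = 0.963604
Parallel (U3 and U4): 1 − (1 − 0.857058)(1 − 0.827993) = 0.975413
Series ([0.963604] and [0.975413]): 0.963604 × 0.975413 = 0.9399

0.9399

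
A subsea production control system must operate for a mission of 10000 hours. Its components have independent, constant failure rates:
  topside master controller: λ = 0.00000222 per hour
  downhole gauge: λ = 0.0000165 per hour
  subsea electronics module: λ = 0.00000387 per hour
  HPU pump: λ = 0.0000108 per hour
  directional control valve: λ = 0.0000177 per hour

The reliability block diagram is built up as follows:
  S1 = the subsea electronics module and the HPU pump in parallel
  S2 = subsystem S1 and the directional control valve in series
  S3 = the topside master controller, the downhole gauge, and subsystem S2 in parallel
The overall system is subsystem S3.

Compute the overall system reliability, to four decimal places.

0.9994

R(topside master controller) = exp(−0.00000222 × 10000) = 0.978045
R(downhole gauge) = exp(−0.0000165 × 10000) = 0.847894
R(subsea electronics module) = exp(−0.00000387 × 10000) = 0.962039
R(HPU pump) = exp(−0.0000108 × 10000) = 0.897628
R(directional control valve) = exp(−0.0000177 × 10000) = 0.837780
Parallel (subsea electronics module and HPU pump): 1 − (1 − 0.962039)(1 − 0.897628) = 0.996114
Series ([0.996114] and directional control valve): 0.996114 × 0.837780 = 0.834524
Parallel (topside master controller, downhole gauge, and [0.834524]): 1 − (1 − 0.978045)(1 − 0.847894)(1 − 0.834524) = 0.9994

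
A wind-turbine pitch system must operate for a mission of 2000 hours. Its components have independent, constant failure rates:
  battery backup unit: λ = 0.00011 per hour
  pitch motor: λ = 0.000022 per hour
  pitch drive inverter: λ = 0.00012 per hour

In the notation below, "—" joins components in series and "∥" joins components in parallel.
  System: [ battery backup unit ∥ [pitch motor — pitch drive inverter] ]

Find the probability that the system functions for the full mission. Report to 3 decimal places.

R(battery backup unit) = exp(−0.00011 × 2000) = 0.80252
R(pitch motor) = exp(−0.000022 × 2000) = 0.95695
R(pitch drive inverter) = exp(−0.00012 × 2000) = 0.78663
Series (pitch motor and pitch drive inverter): 0.95695 × 0.78663 = 0.75277
Parallel (battery backup unit and [0.75277]): 1 − (1 − 0.80252)(1 − 0.75277) = 0.951

0.951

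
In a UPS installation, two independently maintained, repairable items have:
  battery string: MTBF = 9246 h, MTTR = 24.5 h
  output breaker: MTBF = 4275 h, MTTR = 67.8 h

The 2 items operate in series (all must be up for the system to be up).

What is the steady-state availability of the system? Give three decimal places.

0.982

A(battery string) = MTBF/(MTBF+MTTR) = 9246/(9246+24.5) = 0.997357
A(output breaker) = MTBF/(MTBF+MTTR) = 4275/(4275+67.8) = 0.984388
Series availability: 0.997357 × 0.984388 = 0.982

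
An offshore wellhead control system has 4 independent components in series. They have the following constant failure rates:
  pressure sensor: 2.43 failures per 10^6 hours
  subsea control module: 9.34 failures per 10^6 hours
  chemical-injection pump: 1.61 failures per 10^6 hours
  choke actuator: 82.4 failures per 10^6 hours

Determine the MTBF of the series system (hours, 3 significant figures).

10400

Series of exponential components: λ_sys = Σ λ_i
λ_sys = 0.00000243 + 0.00000934 + 0.00000161 + 0.0000824 = 9.5780e-05 /h
MTBF = 1 / λ_sys = 10400 h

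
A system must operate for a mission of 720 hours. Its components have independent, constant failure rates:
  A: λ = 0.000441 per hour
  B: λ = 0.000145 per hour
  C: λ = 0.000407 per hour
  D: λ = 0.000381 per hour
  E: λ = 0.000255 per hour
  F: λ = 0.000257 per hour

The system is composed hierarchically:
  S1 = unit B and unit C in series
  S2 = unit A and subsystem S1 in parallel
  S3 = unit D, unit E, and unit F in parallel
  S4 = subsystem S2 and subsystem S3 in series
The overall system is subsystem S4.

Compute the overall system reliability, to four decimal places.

R(A) = exp(−0.000441 × 720) = 0.727952
R(B) = exp(−0.000145 × 720) = 0.900865
R(C) = exp(−0.000407 × 720) = 0.745992
R(D) = exp(−0.000381 × 720) = 0.760089
R(E) = exp(−0.000255 × 720) = 0.832269
R(F) = exp(−0.000257 × 720) = 0.831071
Series (B and C): 0.900865 × 0.745992 = 0.672038
Parallel (A and [0.672038]): 1 − (1 − 0.727952)(1 − 0.672038) = 0.910779
Parallel (D, E, and F): 1 − (1 − 0.760089)(1 − 0.832269)(1 − 0.831071) = 0.993202
Series ([0.910779] and [0.993202]): 0.910779 × 0.993202 = 0.9046

0.9046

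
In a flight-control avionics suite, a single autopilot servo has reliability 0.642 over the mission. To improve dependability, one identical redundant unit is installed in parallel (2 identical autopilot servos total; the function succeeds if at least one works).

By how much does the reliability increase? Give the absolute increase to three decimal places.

R_before = 0.642
R_after = 1 − (1 − 0.642)^2 = 0.872
ΔR = 0.872 − 0.642 = 0.230

0.230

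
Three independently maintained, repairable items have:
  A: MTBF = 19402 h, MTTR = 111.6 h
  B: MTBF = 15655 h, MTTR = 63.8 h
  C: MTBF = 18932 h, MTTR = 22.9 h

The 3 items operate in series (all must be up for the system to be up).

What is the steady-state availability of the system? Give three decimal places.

0.989

A(A) = MTBF/(MTBF+MTTR) = 19402/(19402+111.6) = 0.994281
A(B) = MTBF/(MTBF+MTTR) = 15655/(15655+63.8) = 0.995941
A(C) = MTBF/(MTBF+MTTR) = 18932/(18932+22.9) = 0.998792
Series availability: 0.994281 × 0.995941 × 0.998792 = 0.989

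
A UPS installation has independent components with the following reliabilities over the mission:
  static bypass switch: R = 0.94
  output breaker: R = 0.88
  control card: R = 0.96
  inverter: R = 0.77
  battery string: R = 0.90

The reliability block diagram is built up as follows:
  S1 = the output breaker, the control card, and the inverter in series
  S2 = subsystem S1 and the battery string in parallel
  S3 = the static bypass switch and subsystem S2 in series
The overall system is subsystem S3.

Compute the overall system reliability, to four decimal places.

0.9071

Series (output breaker, control card, and inverter): 0.880000 × 0.960000 × 0.770000 = 0.650496
Parallel ([0.650496] and battery string): 1 − (1 − 0.650496)(1 − 0.900000) = 0.965050
Series (static bypass switch and [0.965050]): 0.940000 × 0.965050 = 0.9071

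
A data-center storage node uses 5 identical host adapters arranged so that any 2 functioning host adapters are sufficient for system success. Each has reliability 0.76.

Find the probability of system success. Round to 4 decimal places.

R = Σ_{i=2}^{5} C(5,i) p^i (1−p)^{5−i} with p = 0.76
C(5,2)·0.76^2·0.24^3 = 0.079847
C(5,3)·0.76^3·0.24^2 = 0.252850
C(5,4)·0.76^4·0.24^1 = 0.400346
C(5,5)·0.76^5·0.24^0 = 0.253553
Sum = 0.9866

0.9866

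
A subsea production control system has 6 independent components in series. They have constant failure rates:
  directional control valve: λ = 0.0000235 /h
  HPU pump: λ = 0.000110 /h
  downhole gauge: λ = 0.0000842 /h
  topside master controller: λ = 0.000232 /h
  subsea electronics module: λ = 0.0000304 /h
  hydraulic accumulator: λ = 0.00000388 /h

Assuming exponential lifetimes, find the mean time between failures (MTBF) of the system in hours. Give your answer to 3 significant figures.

Series of exponential components: λ_sys = Σ λ_i
λ_sys = 0.0000235 + 0.000110 + 0.0000842 + 0.000232 + 0.0000304 + 0.00000388 = 4.8398e-04 /h
MTBF = 1 / λ_sys = 2070 h

2070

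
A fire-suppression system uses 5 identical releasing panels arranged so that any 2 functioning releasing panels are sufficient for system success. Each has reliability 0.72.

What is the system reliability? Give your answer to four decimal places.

R = Σ_{i=2}^{5} C(5,i) p^i (1−p)^{5−i} with p = 0.72
C(5,2)·0.72^2·0.28^3 = 0.113799
C(5,3)·0.72^3·0.28^2 = 0.292626
C(5,4)·0.72^4·0.28^1 = 0.376234
C(5,5)·0.72^5·0.28^0 = 0.193492
Sum = 0.9762

0.9762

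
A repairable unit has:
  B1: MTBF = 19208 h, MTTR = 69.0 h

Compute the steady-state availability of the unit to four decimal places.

A(B1) = MTBF/(MTBF+MTTR) = 19208/(19208+69.0) = 0.9964

0.9964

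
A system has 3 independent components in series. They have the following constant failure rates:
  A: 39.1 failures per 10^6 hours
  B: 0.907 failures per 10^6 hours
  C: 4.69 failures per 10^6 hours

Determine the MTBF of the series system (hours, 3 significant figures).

Series of exponential components: λ_sys = Σ λ_i
λ_sys = 0.0000391 + 0.000000907 + 0.00000469 = 4.4697e-05 /h
MTBF = 1 / λ_sys = 22400 h

22400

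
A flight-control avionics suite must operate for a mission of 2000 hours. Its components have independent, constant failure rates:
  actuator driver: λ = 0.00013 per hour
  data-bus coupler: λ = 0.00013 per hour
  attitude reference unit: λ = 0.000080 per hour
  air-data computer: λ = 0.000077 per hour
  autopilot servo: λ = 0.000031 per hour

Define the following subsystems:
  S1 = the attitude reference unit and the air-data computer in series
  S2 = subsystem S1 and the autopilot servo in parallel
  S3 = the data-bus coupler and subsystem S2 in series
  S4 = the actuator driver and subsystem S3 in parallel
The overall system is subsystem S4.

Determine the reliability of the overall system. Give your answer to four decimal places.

R(actuator driver) = exp(−0.00013 × 2000) = 0.771052
R(data-bus coupler) = exp(−0.00013 × 2000) = 0.771052
R(attitude reference unit) = exp(−0.000080 × 2000) = 0.852144
R(air-data computer) = exp(−0.000077 × 2000) = 0.857272
R(autopilot servo) = exp(−0.000031 × 2000) = 0.939883
Series (attitude reference unit and air-data computer): 0.852144 × 0.857272 = 0.730519
Parallel ([0.730519] and autopilot servo): 1 − (1 − 0.730519)(1 − 0.939883) = 0.983800
Series (data-bus coupler and [0.983800]): 0.771052 × 0.983800 = 0.758561
Parallel (actuator driver and [0.758561]): 1 − (1 − 0.771052)(1 − 0.758561) = 0.9447

0.9447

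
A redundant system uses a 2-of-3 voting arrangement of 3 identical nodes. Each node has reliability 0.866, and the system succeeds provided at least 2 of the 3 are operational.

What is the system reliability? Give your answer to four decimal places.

R = Σ_{i=2}^{3} C(3,i) p^i (1−p)^{3−i} with p = 0.866
C(3,2)·0.866^2·0.134^1 = 0.301482
C(3,3)·0.866^3·0.134^0 = 0.649462
Sum = 0.9509

0.9509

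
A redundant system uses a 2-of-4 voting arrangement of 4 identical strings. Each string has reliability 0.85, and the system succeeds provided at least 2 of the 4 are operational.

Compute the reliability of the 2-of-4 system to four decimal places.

R = Σ_{i=2}^{4} C(4,i) p^i (1−p)^{4−i} with p = 0.85
C(4,2)·0.85^2·0.15^2 = 0.097538
C(4,3)·0.85^3·0.15^1 = 0.368475
C(4,4)·0.85^4·0.15^0 = 0.522006
Sum = 0.9880

0.9880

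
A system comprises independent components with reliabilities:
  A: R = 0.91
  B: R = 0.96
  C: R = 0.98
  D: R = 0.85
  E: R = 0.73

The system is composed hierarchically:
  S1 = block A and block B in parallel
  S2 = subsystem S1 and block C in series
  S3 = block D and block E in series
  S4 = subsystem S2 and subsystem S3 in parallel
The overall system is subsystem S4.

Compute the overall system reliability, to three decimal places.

0.991

Parallel (A and B): 1 − (1 − 0.91000)(1 − 0.96000) = 0.99640
Series ([0.99640] and C): 0.99640 × 0.98000 = 0.97647
Series (D and E): 0.85000 × 0.73000 = 0.62050
Parallel ([0.97647] and [0.62050]): 1 − (1 − 0.97647)(1 − 0.62050) = 0.991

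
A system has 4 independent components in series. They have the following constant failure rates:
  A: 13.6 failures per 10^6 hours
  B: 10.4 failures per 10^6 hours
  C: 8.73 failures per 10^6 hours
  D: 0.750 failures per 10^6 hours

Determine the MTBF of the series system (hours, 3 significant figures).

Series of exponential components: λ_sys = Σ λ_i
λ_sys = 0.0000136 + 0.0000104 + 0.00000873 + 0.000000750 = 3.3480e-05 /h
MTBF = 1 / λ_sys = 29900 h

29900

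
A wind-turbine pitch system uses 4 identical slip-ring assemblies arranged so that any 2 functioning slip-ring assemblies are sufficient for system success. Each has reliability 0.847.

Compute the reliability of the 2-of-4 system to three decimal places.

R = Σ_{i=2}^{4} C(4,i) p^i (1−p)^{4−i} with p = 0.847
C(4,2)·0.847^2·0.153^2 = 0.10076
C(4,3)·0.847^3·0.153^1 = 0.37188
C(4,4)·0.847^4·0.153^0 = 0.51468
Sum = 0.987

0.987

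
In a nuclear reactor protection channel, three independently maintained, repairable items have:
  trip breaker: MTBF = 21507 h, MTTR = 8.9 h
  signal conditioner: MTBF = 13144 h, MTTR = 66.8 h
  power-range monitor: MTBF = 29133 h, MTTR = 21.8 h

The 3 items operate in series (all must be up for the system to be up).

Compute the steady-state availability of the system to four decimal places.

A(trip breaker) = MTBF/(MTBF+MTTR) = 21507/(21507+8.9) = 0.999586
A(signal conditioner) = MTBF/(MTBF+MTTR) = 13144/(13144+66.8) = 0.994944
A(power-range monitor) = MTBF/(MTBF+MTTR) = 29133/(29133+21.8) = 0.999252
Series availability: 0.999586 × 0.994944 × 0.999252 = 0.9938

0.9938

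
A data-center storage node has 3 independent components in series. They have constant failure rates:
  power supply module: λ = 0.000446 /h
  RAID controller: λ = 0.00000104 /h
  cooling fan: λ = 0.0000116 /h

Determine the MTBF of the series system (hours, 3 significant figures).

2180

Series of exponential components: λ_sys = Σ λ_i
λ_sys = 0.000446 + 0.00000104 + 0.0000116 = 4.5864e-04 /h
MTBF = 1 / λ_sys = 2180 h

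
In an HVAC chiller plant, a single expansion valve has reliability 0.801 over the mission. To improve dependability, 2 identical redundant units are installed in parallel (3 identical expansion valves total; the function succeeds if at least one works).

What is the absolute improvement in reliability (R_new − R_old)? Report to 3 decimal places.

R_before = 0.801
R_after = 1 − (1 − 0.801)^3 = 0.992
ΔR = 0.992 − 0.801 = 0.191

0.191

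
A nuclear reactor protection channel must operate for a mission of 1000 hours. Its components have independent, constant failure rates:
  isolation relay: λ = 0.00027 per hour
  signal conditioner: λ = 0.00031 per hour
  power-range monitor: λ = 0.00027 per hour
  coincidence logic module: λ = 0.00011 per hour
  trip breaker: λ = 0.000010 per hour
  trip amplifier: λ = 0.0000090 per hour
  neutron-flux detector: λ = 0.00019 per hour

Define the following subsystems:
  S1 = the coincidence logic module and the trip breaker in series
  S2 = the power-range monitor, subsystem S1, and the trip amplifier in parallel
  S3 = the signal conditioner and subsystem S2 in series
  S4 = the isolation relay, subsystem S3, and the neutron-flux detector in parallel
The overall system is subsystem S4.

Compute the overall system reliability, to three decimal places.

R(isolation relay) = exp(−0.00027 × 1000) = 0.76338
R(signal conditioner) = exp(−0.00031 × 1000) = 0.73345
R(power-range monitor) = exp(−0.00027 × 1000) = 0.76338
R(coincidence logic module) = exp(−0.00011 × 1000) = 0.89583
R(trip breaker) = exp(−0.000010 × 1000) = 0.99005
R(trip amplifier) = exp(−0.0000090 × 1000) = 0.99104
R(neutron-flux detector) = exp(−0.00019 × 1000) = 0.82696
Series (coincidence logic module and trip breaker): 0.89583 × 0.99005 = 0.88692
Parallel (power-range monitor, [0.88692], and trip amplifier): 1 − (1 − 0.76338)(1 − 0.88692)(1 − 0.99104) = 0.99976
Series (signal conditioner and [0.99976]): 0.73345 × 0.99976 = 0.73327
Parallel (isolation relay, [0.73327], and neutron-flux detector): 1 − (1 − 0.76338)(1 − 0.73327)(1 − 0.82696) = 0.989

0.989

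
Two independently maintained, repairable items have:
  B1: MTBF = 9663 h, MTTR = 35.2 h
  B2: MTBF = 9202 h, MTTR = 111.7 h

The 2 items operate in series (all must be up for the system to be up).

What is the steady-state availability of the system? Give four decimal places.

0.9844

A(B1) = MTBF/(MTBF+MTTR) = 9663/(9663+35.2) = 0.996370
A(B2) = MTBF/(MTBF+MTTR) = 9202/(9202+111.7) = 0.988007
Series availability: 0.996370 × 0.988007 = 0.9844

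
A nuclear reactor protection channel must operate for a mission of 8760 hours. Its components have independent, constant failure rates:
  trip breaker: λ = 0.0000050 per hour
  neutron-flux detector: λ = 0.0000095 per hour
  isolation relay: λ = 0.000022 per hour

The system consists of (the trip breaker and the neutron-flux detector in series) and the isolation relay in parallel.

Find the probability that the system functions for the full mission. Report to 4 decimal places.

R(trip breaker) = exp(−0.0000050 × 8760) = 0.957145
R(neutron-flux detector) = exp(−0.0000095 × 8760) = 0.920149
R(isolation relay) = exp(−0.000022 × 8760) = 0.824713
Series (trip breaker and neutron-flux detector): 0.957145 × 0.920149 = 0.880716
Parallel ([0.880716] and isolation relay): 1 − (1 − 0.880716)(1 − 0.824713) = 0.9791

0.9791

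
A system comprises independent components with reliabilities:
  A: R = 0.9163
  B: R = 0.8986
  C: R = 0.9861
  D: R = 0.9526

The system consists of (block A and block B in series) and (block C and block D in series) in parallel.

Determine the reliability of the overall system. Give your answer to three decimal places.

Series (A and B): 0.91630 × 0.89860 = 0.82339
Series (C and D): 0.98610 × 0.95260 = 0.93936
Parallel ([0.82339] and [0.93936]): 1 − (1 − 0.82339)(1 − 0.93936) = 0.989

0.989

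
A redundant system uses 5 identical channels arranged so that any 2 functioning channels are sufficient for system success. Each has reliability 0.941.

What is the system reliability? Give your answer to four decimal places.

R = Σ_{i=2}^{5} C(5,i) p^i (1−p)^{5−i} with p = 0.941
C(5,2)·0.941^2·0.059^3 = 0.001819
C(5,3)·0.941^3·0.059^2 = 0.029005
C(5,4)·0.941^4·0.059^1 = 0.231303
C(5,5)·0.941^5·0.059^0 = 0.737816
Sum = 0.9999

0.9999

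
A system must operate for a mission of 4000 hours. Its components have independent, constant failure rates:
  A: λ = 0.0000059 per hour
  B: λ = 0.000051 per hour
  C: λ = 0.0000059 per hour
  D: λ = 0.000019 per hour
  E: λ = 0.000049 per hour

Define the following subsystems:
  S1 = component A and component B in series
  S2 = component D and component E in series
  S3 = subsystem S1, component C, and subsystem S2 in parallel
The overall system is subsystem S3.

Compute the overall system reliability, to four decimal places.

0.9989

R(A) = exp(−0.0000059 × 4000) = 0.976676
R(B) = exp(−0.000051 × 4000) = 0.815462
R(C) = exp(−0.0000059 × 4000) = 0.976676
R(D) = exp(−0.000019 × 4000) = 0.926816
R(E) = exp(−0.000049 × 4000) = 0.822012
Series (A and B): 0.976676 × 0.815462 = 0.796442
Series (D and E): 0.926816 × 0.822012 = 0.761854
Parallel ([0.796442], C, and [0.761854]): 1 − (1 − 0.796442)(1 − 0.976676)(1 − 0.761854) = 0.9989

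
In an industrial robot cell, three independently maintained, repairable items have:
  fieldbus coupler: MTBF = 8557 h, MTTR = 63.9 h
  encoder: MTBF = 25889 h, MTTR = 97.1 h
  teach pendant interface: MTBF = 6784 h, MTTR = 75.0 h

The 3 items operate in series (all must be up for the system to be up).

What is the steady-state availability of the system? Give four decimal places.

A(fieldbus coupler) = MTBF/(MTBF+MTTR) = 8557/(8557+63.9) = 0.992588
A(encoder) = MTBF/(MTBF+MTTR) = 25889/(25889+97.1) = 0.996263
A(teach pendant interface) = MTBF/(MTBF+MTTR) = 6784/(6784+75.0) = 0.989065
Series availability: 0.992588 × 0.996263 × 0.989065 = 0.9781

0.9781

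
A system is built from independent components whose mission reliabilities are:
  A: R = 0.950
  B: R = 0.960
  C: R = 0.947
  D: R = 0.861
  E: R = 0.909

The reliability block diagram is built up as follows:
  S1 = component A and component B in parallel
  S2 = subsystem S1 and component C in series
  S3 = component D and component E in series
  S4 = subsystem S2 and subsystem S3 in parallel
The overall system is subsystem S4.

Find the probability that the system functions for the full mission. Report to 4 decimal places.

0.9881

Parallel (A and B): 1 − (1 − 0.950000)(1 − 0.960000) = 0.998000
Series ([0.998000] and C): 0.998000 × 0.947000 = 0.945106
Series (D and E): 0.861000 × 0.909000 = 0.782649
Parallel ([0.945106] and [0.782649]): 1 − (1 − 0.945106)(1 − 0.782649) = 0.9881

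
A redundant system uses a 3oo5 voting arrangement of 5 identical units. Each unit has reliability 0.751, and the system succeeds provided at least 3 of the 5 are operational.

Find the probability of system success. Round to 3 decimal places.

0.898

R = Σ_{i=3}^{5} C(5,i) p^i (1−p)^{5−i} with p = 0.751
C(5,3)·0.751^3·0.249^2 = 0.26261
C(5,4)·0.751^4·0.249^1 = 0.39603
C(5,5)·0.751^5·0.249^0 = 0.23889
Sum = 0.898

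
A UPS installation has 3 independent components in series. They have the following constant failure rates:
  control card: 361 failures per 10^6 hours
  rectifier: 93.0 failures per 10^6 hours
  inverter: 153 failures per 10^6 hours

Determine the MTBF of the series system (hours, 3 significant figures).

Series of exponential components: λ_sys = Σ λ_i
λ_sys = 0.000361 + 0.0000930 + 0.000153 = 6.0700e-04 /h
MTBF = 1 / λ_sys = 1650 h

1650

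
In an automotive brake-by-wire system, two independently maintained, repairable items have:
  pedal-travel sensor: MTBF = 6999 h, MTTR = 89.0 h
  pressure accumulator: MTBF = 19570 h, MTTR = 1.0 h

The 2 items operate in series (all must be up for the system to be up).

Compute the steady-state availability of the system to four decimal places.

0.9874

A(pedal-travel sensor) = MTBF/(MTBF+MTTR) = 6999/(6999+89.0) = 0.987444
A(pressure accumulator) = MTBF/(MTBF+MTTR) = 19570/(19570+1.0) = 0.999949
Series availability: 0.987444 × 0.999949 = 0.9874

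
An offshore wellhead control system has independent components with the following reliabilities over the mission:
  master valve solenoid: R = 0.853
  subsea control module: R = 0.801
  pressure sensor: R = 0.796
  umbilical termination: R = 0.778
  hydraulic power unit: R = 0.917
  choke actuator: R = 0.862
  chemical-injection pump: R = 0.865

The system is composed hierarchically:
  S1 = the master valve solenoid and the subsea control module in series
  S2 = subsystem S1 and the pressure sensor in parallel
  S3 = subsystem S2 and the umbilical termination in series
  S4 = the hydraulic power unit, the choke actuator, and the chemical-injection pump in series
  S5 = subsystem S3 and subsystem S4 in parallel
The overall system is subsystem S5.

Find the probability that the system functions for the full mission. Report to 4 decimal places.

0.9139

Series (master valve solenoid and subsea control module): 0.853000 × 0.801000 = 0.683253
Parallel ([0.683253] and pressure sensor): 1 − (1 − 0.683253)(1 − 0.796000) = 0.935384
Series ([0.935384] and umbilical termination): 0.935384 × 0.778000 = 0.727729
Series (hydraulic power unit, choke actuator, and chemical-injection pump): 0.917000 × 0.862000 × 0.865000 = 0.683743
Parallel ([0.727729] and [0.683743]): 1 − (1 − 0.727729)(1 − 0.683743) = 0.9139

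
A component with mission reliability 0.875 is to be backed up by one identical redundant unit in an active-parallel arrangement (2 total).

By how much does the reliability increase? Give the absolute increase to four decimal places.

0.1094

R_before = 0.875
R_after = 1 − (1 − 0.875)^2 = 0.9844
ΔR = 0.9844 − 0.875 = 0.1094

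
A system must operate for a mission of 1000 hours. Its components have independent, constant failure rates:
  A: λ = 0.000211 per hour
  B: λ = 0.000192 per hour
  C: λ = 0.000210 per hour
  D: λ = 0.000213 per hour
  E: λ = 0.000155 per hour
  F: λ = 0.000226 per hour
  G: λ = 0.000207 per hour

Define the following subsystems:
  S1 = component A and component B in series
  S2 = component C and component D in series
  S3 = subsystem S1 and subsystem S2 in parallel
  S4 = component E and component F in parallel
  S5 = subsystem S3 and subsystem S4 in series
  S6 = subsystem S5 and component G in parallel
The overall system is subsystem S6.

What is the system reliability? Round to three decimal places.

R(A) = exp(−0.000211 × 1000) = 0.80977
R(B) = exp(−0.000192 × 1000) = 0.82531
R(C) = exp(−0.000210 × 1000) = 0.81058
R(D) = exp(−0.000213 × 1000) = 0.80816
R(E) = exp(−0.000155 × 1000) = 0.85642
R(F) = exp(−0.000226 × 1000) = 0.79772
R(G) = exp(−0.000207 × 1000) = 0.81302
Series (A and B): 0.80977 × 0.82531 = 0.66831
Series (C and D): 0.81058 × 0.80816 = 0.65508
Parallel ([0.66831] and [0.65508]): 1 − (1 − 0.66831)(1 − 0.65508) = 0.88559
Parallel (E and F): 1 − (1 − 0.85642)(1 − 0.79772) = 0.97096
Series ([0.88559] and [0.97096]): 0.88559 × 0.97096 = 0.85987
Parallel ([0.85987] and G): 1 − (1 − 0.85987)(1 − 0.81302) = 0.974

0.974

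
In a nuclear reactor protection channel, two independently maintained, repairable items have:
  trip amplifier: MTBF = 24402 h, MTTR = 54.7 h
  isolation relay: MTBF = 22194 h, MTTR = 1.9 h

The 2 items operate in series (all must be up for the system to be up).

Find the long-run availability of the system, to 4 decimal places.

A(trip amplifier) = MTBF/(MTBF+MTTR) = 24402/(24402+54.7) = 0.997763
A(isolation relay) = MTBF/(MTBF+MTTR) = 22194/(22194+1.9) = 0.999914
Series availability: 0.997763 × 0.999914 = 0.9977

0.9977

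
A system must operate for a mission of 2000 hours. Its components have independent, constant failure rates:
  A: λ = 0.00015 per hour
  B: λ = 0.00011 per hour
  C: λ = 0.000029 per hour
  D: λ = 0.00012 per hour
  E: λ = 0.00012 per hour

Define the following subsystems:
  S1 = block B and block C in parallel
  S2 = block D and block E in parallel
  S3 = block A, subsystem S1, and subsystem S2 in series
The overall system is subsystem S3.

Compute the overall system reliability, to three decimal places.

R(A) = exp(−0.00015 × 2000) = 0.74082
R(B) = exp(−0.00011 × 2000) = 0.80252
R(C) = exp(−0.000029 × 2000) = 0.94365
R(D) = exp(−0.00012 × 2000) = 0.78663
R(E) = exp(−0.00012 × 2000) = 0.78663
Parallel (B and C): 1 − (1 − 0.80252)(1 − 0.94365) = 0.98887
Parallel (D and E): 1 − (1 − 0.78663)(1 − 0.78663) = 0.95447
Series (A, [0.98887], and [0.95447]): 0.74082 × 0.98887 × 0.95447 = 0.699

0.699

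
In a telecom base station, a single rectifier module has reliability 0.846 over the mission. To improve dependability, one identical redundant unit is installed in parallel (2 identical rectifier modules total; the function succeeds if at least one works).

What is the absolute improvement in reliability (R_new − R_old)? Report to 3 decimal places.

R_before = 0.846
R_after = 1 − (1 − 0.846)^2 = 0.976
ΔR = 0.976 − 0.846 = 0.130

0.130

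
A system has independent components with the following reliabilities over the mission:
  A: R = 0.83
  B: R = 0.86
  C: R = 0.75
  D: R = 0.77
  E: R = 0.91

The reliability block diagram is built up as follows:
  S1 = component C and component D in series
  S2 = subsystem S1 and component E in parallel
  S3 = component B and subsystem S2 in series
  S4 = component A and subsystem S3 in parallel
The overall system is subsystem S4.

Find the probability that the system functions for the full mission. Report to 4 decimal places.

Series (C and D): 0.750000 × 0.770000 = 0.577500
Parallel ([0.577500] and E): 1 − (1 − 0.577500)(1 − 0.910000) = 0.961975
Series (B and [0.961975]): 0.860000 × 0.961975 = 0.827299
Parallel (A and [0.827299]): 1 − (1 − 0.830000)(1 − 0.827299) = 0.9706

0.9706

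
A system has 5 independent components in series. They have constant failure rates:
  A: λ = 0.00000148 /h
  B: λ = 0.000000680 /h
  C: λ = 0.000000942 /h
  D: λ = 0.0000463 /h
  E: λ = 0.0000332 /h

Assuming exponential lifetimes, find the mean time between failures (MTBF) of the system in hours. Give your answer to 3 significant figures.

12100

Series of exponential components: λ_sys = Σ λ_i
λ_sys = 0.00000148 + 0.000000680 + 0.000000942 + 0.0000463 + 0.0000332 = 8.2602e-05 /h
MTBF = 1 / λ_sys = 12100 h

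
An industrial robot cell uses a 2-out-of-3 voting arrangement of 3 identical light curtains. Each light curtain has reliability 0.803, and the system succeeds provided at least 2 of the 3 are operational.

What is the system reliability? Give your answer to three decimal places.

R = Σ_{i=2}^{3} C(3,i) p^i (1−p)^{3−i} with p = 0.803
C(3,2)·0.803^2·0.197^1 = 0.38108
C(3,3)·0.803^3·0.197^0 = 0.51778
Sum = 0.899

0.899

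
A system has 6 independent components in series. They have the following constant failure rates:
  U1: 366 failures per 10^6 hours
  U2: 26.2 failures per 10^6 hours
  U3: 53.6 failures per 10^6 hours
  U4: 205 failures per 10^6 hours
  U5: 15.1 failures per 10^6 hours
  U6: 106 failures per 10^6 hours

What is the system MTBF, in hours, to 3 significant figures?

Series of exponential components: λ_sys = Σ λ_i
λ_sys = 0.000366 + 0.0000262 + 0.0000536 + 0.000205 + 0.0000151 + 0.000106 = 7.7190e-04 /h
MTBF = 1 / λ_sys = 1300 h

1300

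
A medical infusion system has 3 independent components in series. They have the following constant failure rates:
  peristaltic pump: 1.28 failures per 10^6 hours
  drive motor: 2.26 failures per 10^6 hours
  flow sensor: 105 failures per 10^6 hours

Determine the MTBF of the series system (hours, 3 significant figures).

Series of exponential components: λ_sys = Σ λ_i
λ_sys = 0.00000128 + 0.00000226 + 0.000105 = 1.0854e-04 /h
MTBF = 1 / λ_sys = 9210 h

9210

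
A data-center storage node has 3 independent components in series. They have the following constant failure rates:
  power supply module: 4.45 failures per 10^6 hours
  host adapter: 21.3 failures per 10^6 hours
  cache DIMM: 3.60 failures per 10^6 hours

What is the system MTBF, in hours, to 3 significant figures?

Series of exponential components: λ_sys = Σ λ_i
λ_sys = 0.00000445 + 0.0000213 + 0.00000360 = 2.9350e-05 /h
MTBF = 1 / λ_sys = 34100 h

34100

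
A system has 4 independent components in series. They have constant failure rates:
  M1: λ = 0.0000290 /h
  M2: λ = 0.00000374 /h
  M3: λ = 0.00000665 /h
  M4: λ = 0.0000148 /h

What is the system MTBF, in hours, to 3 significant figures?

18500

Series of exponential components: λ_sys = Σ λ_i
λ_sys = 0.0000290 + 0.00000374 + 0.00000665 + 0.0000148 = 5.4190e-05 /h
MTBF = 1 / λ_sys = 18500 h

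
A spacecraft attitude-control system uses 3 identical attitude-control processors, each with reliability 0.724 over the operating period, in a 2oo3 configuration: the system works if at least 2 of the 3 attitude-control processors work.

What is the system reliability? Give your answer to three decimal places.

0.814

R = Σ_{i=2}^{3} C(3,i) p^i (1−p)^{3−i} with p = 0.724
C(3,2)·0.724^2·0.276^1 = 0.43402
C(3,3)·0.724^3·0.276^0 = 0.37950
Sum = 0.814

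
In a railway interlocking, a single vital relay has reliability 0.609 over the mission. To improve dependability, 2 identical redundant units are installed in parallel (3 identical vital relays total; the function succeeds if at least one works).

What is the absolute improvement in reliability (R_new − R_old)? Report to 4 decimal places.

R_before = 0.609
R_after = 1 − (1 − 0.609)^3 = 0.9402
ΔR = 0.9402 − 0.609 = 0.3312

0.3312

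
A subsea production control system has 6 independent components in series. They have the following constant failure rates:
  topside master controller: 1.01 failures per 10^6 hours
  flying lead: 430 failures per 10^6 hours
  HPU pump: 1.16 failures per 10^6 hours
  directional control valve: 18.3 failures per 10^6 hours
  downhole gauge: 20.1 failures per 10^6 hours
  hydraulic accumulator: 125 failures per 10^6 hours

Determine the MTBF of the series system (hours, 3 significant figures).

1680

Series of exponential components: λ_sys = Σ λ_i
λ_sys = 0.00000101 + 0.000430 + 0.00000116 + 0.0000183 + 0.0000201 + 0.000125 = 5.9557e-04 /h
MTBF = 1 / λ_sys = 1680 h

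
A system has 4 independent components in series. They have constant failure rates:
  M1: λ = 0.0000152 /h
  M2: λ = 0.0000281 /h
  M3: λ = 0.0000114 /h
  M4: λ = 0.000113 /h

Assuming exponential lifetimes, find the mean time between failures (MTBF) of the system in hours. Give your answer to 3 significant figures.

Series of exponential components: λ_sys = Σ λ_i
λ_sys = 0.0000152 + 0.0000281 + 0.0000114 + 0.000113 = 1.6770e-04 /h
MTBF = 1 / λ_sys = 5960 h

5960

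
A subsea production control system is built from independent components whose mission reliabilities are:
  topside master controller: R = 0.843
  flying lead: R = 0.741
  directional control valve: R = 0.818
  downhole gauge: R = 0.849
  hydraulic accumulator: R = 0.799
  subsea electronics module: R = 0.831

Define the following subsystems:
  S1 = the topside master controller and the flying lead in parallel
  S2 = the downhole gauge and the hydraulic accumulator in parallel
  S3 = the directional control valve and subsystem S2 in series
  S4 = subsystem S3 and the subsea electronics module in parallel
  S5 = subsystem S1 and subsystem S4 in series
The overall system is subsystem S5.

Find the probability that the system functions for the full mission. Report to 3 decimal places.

Parallel (topside master controller and flying lead): 1 − (1 − 0.84300)(1 − 0.74100) = 0.95934
Parallel (downhole gauge and hydraulic accumulator): 1 − (1 − 0.84900)(1 − 0.79900) = 0.96965
Series (directional control valve and [0.96965]): 0.81800 × 0.96965 = 0.79317
Parallel ([0.79317] and subsea electronics module): 1 − (1 − 0.79317)(1 − 0.83100) = 0.96505
Series ([0.95934] and [0.96505]): 0.95934 × 0.96505 = 0.926

0.926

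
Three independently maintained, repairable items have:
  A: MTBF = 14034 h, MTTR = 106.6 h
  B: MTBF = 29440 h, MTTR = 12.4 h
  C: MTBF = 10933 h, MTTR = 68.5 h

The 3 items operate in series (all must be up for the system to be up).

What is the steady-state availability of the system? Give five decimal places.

0.98587

A(A) = MTBF/(MTBF+MTTR) = 14034/(14034+106.6) = 0.992461
A(B) = MTBF/(MTBF+MTTR) = 29440/(29440+12.4) = 0.999579
A(C) = MTBF/(MTBF+MTTR) = 10933/(10933+68.5) = 0.993774
Series availability: 0.992461 × 0.999579 × 0.993774 = 0.98587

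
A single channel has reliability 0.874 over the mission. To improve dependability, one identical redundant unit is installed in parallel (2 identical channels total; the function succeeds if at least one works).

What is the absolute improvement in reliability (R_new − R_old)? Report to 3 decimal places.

0.110

R_before = 0.874
R_after = 1 − (1 − 0.874)^2 = 0.984
ΔR = 0.984 − 0.874 = 0.110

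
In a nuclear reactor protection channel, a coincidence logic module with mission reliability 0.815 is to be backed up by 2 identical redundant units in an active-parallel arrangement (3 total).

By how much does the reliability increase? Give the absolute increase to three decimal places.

0.179

R_before = 0.815
R_after = 1 − (1 − 0.815)^3 = 0.994
ΔR = 0.994 − 0.815 = 0.179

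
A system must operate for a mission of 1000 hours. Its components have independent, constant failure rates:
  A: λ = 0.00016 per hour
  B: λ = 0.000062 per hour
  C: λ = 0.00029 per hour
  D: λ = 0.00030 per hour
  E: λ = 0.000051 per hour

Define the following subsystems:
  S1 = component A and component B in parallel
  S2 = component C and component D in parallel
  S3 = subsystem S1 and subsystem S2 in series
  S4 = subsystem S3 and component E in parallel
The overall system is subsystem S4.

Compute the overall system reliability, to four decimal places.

R(A) = exp(−0.00016 × 1000) = 0.852144
R(B) = exp(−0.000062 × 1000) = 0.939883
R(C) = exp(−0.00029 × 1000) = 0.748264
R(D) = exp(−0.00030 × 1000) = 0.740818
R(E) = exp(−0.000051 × 1000) = 0.950279
Parallel (A and B): 1 − (1 − 0.852144)(1 − 0.939883) = 0.991111
Parallel (C and D): 1 − (1 − 0.748264)(1 − 0.740818) = 0.934755
Series ([0.991111] and [0.934755]): 0.991111 × 0.934755 = 0.926446
Parallel ([0.926446] and E): 1 − (1 − 0.926446)(1 − 0.950279) = 0.9963

0.9963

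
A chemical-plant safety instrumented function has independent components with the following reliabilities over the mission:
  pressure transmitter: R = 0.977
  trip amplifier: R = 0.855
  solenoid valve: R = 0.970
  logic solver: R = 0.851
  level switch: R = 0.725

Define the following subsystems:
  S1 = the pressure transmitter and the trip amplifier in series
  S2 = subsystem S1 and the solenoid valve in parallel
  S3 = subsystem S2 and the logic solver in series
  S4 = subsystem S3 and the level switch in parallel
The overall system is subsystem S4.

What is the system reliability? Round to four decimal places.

Series (pressure transmitter and trip amplifier): 0.977000 × 0.855000 = 0.835335
Parallel ([0.835335] and solenoid valve): 1 − (1 − 0.835335)(1 − 0.970000) = 0.995060
Series ([0.995060] and logic solver): 0.995060 × 0.851000 = 0.846796
Parallel ([0.846796] and level switch): 1 − (1 − 0.846796)(1 − 0.725000) = 0.9579

0.9579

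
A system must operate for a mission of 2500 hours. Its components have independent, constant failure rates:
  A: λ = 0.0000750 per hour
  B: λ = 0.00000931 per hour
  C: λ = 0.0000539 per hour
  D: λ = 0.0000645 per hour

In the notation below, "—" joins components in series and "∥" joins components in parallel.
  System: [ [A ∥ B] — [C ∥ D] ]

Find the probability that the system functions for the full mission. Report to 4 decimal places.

R(A) = exp(−0.0000750 × 2500) = 0.829029
R(B) = exp(−0.00000931 × 2500) = 0.976994
R(C) = exp(−0.0000539 × 2500) = 0.873934
R(D) = exp(−0.0000645 × 2500) = 0.851079
Parallel (A and B): 1 − (1 − 0.829029)(1 − 0.976994) = 0.996067
Parallel (C and D): 1 − (1 − 0.873934)(1 − 0.851079) = 0.981226
Series ([0.996067] and [0.981226]): 0.996067 × 0.981226 = 0.9774

0.9774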